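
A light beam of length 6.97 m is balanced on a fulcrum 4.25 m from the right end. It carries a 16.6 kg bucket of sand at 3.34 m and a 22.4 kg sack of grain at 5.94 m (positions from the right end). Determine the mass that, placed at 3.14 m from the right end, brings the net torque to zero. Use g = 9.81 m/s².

m ≈ 20.5 kg

About the fulcrum (at 4.25 m from the right end):
Bucket of sand: 16.6 × 9.81 = 162.8 N down at 3.34 m → arm 0.91 m, τ = 162.8 × 0.91 = 148.1 N·m clockwise.
Sack of grain: 22.4 × 9.81 = 219.7 N down at 5.94 m → arm 1.69 m, τ = 219.7 × 1.69 = 371.3 N·m counterclockwise.
Net moment of known loads = 223.2 N·m counterclockwise.
An unknown mass m at 3.14 m has arm 1.11 m; its moment is m·g·1.11 clockwise.
For rotational equilibrium, m × 9.81 × 1.11 = 223.2, so m = 223.2 / (9.81 × 1.11) = 20.5 kg.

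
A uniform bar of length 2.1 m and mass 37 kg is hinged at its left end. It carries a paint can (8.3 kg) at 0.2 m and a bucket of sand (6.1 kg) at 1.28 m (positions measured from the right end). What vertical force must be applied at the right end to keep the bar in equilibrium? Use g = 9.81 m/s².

F ≈ 279 N

About the left end:
Beam weight: 37 × 9.81 = 363 N down at 1.05 m → arm 1.05 m, τ = 363 × 1.05 = 381.2 N·m clockwise.
Paint can: 8.3 × 9.81 = 81.42 N down at 0.2 m → arm 1.9 m, τ = 81.42 × 1.9 = 154.7 N·m clockwise.
Bucket of sand: 6.1 × 9.81 = 59.84 N down at 1.28 m → arm 0.82 m, τ = 59.84 × 0.82 = 49.07 N·m clockwise.
Net moment of the loads = 585 N·m clockwise.
The upward force F acts at the right end, arm 2.1 m, giving F × 2.1 counterclockwise.
For rotational equilibrium, F × 2.1 = 585, so F = 585 / 2.1 = 279 N.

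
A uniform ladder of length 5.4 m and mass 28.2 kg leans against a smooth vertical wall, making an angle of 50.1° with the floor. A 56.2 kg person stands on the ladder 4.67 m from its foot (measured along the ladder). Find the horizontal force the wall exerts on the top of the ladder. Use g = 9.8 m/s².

N_wall ≈ 514 N

About the foot of the ladder:
Ladder weight 28.2×9.8 = 276.4 N acts at 2.7 m along the ladder; its horizontal arm is 2.7·cos50.1° = 1.732 m → τ = 478.7 N·m clockwise.
Person: 56.2×9.8 = 550.8 N at 4.67 m → arm 2.996 m → τ = 1650 N·m clockwise.
Wall normal N acts horizontally at the top; its moment arm is the height L sinθ = 5.4·sin50.1° = 4.143 m, counterclockwise.
Στ = 0 ⇒ N × 4.143 = 2129 ⇒ N = 514 N.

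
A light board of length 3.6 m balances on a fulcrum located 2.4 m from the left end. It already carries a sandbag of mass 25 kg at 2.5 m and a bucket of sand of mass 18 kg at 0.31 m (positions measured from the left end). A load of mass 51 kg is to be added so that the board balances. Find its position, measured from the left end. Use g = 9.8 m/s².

x ≈ 3.09 m from the left end

About the fulcrum (at 2.4 m from the left end):
Sandbag: 25 × 9.8 = 245 N down at 2.5 m → arm 0.1 m, τ = 245 × 0.1 = 24.5 N·m clockwise.
Bucket of sand: 18 × 9.8 = 176.4 N down at 0.31 m → arm 2.09 m, τ = 176.4 × 2.09 = 368.7 N·m counterclockwise.
Net moment of existing loads = 344.2 N·m counterclockwise.
The load weighs 51 × 9.8 = 499.8 N and must supply an equal clockwise moment, so its lever arm about the fulcrum is 344.2 / 499.8 = 0.689 m.
That puts it at 2.4 + 0.689 = 3.09 m from the left end.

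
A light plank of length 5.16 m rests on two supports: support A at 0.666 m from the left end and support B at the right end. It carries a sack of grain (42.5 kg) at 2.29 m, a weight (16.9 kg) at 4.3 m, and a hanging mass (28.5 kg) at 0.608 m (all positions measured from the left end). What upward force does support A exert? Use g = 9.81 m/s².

Sum moments about support B (its reaction then has zero moment arm).
Sack of grain: 42.5 × 9.81 = 416.9 N down at 2.29 m → arm 2.87 m, τ = 416.9 × 2.87 = 1197 N·m counterclockwise.
Weight: 16.9 × 9.81 = 165.8 N down at 4.3 m → arm 0.86 m, τ = 165.8 × 0.86 = 142.6 N·m counterclockwise.
Hanging mass: 28.5 × 9.81 = 279.6 N down at 0.608 m → arm 4.552 m, τ = 279.6 × 4.552 = 1273 N·m counterclockwise.
Net load moment about support B = 2613 N·m counterclockwise.
Reaction R at support A is upward at 0.666 m, arm 4.494 m → moment R × 4.494 clockwise.
Setting net torque to zero: R × 4.494 = 2613 → R = 581 N.

R_A ≈ 581 N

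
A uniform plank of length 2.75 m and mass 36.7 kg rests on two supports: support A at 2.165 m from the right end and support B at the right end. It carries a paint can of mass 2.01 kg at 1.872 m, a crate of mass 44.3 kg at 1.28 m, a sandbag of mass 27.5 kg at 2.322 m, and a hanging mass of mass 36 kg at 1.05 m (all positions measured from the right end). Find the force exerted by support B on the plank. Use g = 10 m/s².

R_B ≈ 483 N

About support A:
Beam weight: 36.7 × 10 = 367 N down at 1.375 m → arm 0.79 m, τ = 367 × 0.79 = 289.9 N·m clockwise.
Paint can: 2.01 × 10 = 20.1 N down at 1.872 m → arm 0.293 m, τ = 20.1 × 0.293 = 5.889 N·m clockwise.
Crate: 44.3 × 10 = 443 N down at 1.28 m → arm 0.885 m, τ = 443 × 0.885 = 392.1 N·m clockwise.
Sandbag: 27.5 × 10 = 275 N down at 2.322 m → arm 0.157 m, τ = 275 × 0.157 = 43.17 N·m counterclockwise.
Hanging mass: 36 × 10 = 360 N down at 1.05 m → arm 1.115 m, τ = 360 × 1.115 = 401.4 N·m clockwise.
Net load moment about support A = 1046 N·m clockwise.
Reaction R at support B is upward at 0 m, arm 2.165 m → moment R × 2.165 counterclockwise.
For rotational equilibrium, R × 2.165 = 1046, so R = 483 N.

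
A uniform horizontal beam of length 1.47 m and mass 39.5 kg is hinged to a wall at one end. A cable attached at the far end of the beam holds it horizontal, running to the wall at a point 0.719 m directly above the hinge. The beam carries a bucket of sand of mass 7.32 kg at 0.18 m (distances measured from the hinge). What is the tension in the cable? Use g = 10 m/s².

Take moments about the hinge.
Beam weight: 39.5 × 10 = 395 N down at 0.735 m → arm 0.735 m, τ = 395 × 0.735 = 290.3 N·m clockwise.
Bucket of sand: 7.32 × 10 = 73.2 N down at 0.18 m → arm 0.18 m, τ = 73.2 × 0.18 = 13.18 N·m clockwise.
Total clockwise load moment = 303.5 N·m.
The cable tension T acts at 1.47 m; only its component perpendicular to the beam, T sinθ, produces torque. sinθ = h/√(h²+d²) = 0.719/√(0.719²+1.47²) = 0.4394.
Balancing moments: T × 1.47 × 0.4394 = 303.5, giving T = 303.5 / 0.6459 = 470 N.

T ≈ 470 N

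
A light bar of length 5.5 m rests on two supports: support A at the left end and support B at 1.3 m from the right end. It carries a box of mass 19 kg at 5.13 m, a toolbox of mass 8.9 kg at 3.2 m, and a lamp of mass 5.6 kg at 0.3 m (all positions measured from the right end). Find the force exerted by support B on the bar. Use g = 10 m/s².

R_B ≈ 135 N

Sum moments about support A (its reaction then has zero moment arm).
Box: 19 × 10 = 190 N down at 5.13 m → arm 0.37 m, τ = 190 × 0.37 = 70.3 N·m clockwise.
Toolbox: 8.9 × 10 = 89 N down at 3.2 m → arm 2.3 m, τ = 89 × 2.3 = 204.7 N·m clockwise.
Lamp: 5.6 × 10 = 56 N down at 0.3 m → arm 5.2 m, τ = 56 × 5.2 = 291.2 N·m clockwise.
Net load moment about support A = 566.2 N·m clockwise.
Reaction R at support B is upward at 1.3 m, arm 4.2 m → moment R × 4.2 counterclockwise.
Balancing moments: R × 4.2 = 566.2, giving R = 135 N.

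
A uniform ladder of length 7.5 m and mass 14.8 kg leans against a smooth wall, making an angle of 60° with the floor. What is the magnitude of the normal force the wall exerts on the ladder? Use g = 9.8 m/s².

N_wall ≈ 41.9 N

Take moments about the foot of the ladder.
Ladder weight 14.8×9.8 = 145 N acts at 3.75 m along the ladder; its horizontal arm is 3.75·cos60° = 1.875 m → τ = 271.9 N·m clockwise.
Wall normal N acts horizontally at the top; its moment arm is the height L sinθ = 7.5·sin60° = 6.495 m, counterclockwise.
Balancing moments: N × 6.495 = 271.9, giving N = 41.9 N.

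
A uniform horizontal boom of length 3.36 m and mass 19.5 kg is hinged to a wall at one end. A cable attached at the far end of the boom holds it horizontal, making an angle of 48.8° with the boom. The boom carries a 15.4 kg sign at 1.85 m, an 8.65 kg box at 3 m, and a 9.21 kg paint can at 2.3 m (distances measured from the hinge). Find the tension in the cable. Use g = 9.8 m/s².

Taking torques about the hinge:
Beam weight: 19.5 × 9.8 = 191.1 N down at 1.68 m → arm 1.68 m, τ = 191.1 × 1.68 = 321 N·m clockwise.
Sign: 15.4 × 9.8 = 150.9 N down at 1.85 m → arm 1.85 m, τ = 150.9 × 1.85 = 279.2 N·m clockwise.
Box: 8.65 × 9.8 = 84.77 N down at 3 m → arm 3 m, τ = 84.77 × 3 = 254.3 N·m clockwise.
Paint can: 9.21 × 9.8 = 90.26 N down at 2.3 m → arm 2.3 m, τ = 90.26 × 2.3 = 207.6 N·m clockwise.
Total clockwise load moment = 1062 N·m.
The cable tension T acts at 3.36 m; only its component perpendicular to the boom, T sinθ, produces torque. sin 48.8° = 0.7524.
Setting net torque to zero: T × 3.36 × 0.7524 = 1062 → T = 1062 / 2.528 = 420 N.

T ≈ 420 N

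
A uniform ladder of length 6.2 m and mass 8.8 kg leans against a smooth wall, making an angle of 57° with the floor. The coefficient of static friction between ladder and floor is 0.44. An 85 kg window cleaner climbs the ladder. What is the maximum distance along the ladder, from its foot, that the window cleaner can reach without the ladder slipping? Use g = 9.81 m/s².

d ≈ 4.31 m

Sum moments about the foot of the ladder (the floor normal and friction both act there and drop out).
Ladder weight 8.8×9.81 = 86.33 N acts at 3.1 m along the ladder; its horizontal arm is 3.1·cos57° = 1.688 m → τ = 145.7 N·m clockwise.
Window cleaner weight 85×9.81 = 833.9 N at distance d → arm d·cos57° → τ = 833.9·d·0.5446 clockwise.
Wall normal N at the top has arm L sinθ = 5.2 m counterclockwise, so Στ = 0 gives N·5.2 = 145.7 + 454.1·d.
ΣFy = 0 ⇒ N_floor = 920.2 N, so the maximum friction is μ_s·N_floor = 0.44×920.2 = 404.9 N. ΣFx = 0 ⇒ N_wall = f, so at the slipping point N = 404.9 N.
Substituting: 404.9×5.2 = 145.7 + 454.1·d ⇒ d = (2105 − 145.7) / 454.1 = 4.31 m.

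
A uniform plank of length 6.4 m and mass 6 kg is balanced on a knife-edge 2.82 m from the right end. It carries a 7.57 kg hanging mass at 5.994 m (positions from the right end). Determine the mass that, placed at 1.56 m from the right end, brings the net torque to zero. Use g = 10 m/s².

Choose the knife-edge (at 2.82 m from the right end) as the axis so the support reaction has zero arm there.
Beam weight: 6 × 10 = 60 N down at 3.2 m → arm 0.38 m, τ = 60 × 0.38 = 22.8 N·m counterclockwise.
Hanging mass: 7.57 × 10 = 75.7 N down at 5.994 m → arm 3.174 m, τ = 75.7 × 3.174 = 240.3 N·m counterclockwise.
Net moment of known loads = 263.1 N·m counterclockwise.
An unknown mass m at 1.56 m has arm 1.26 m; its moment is m·g·1.26 clockwise.
Setting net torque to zero: m × 10 × 1.26 = 263.1 → m = 263.1 / (10 × 1.26) = 20.9 kg.

m ≈ 20.9 kg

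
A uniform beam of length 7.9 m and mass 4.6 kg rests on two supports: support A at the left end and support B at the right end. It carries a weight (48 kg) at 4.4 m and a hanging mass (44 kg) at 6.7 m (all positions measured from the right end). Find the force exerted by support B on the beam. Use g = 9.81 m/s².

R_B ≈ 297 N

Choose support A as the axis so its reaction then has zero moment arm.
Beam weight: 4.6 × 9.81 = 45.13 N down at 3.95 m → arm 3.95 m, τ = 45.13 × 3.95 = 178.3 N·m clockwise.
Weight: 48 × 9.81 = 470.9 N down at 4.4 m → arm 3.5 m, τ = 470.9 × 3.5 = 1648 N·m clockwise.
Hanging mass: 44 × 9.81 = 431.6 N down at 6.7 m → arm 1.2 m, τ = 431.6 × 1.2 = 517.9 N·m clockwise.
Net load moment about support A = 2344 N·m clockwise.
Reaction R at support B is upward at 0 m, arm 7.9 m → moment R × 7.9 counterclockwise.
Balancing moments: R × 7.9 = 2344, giving R = 297 N.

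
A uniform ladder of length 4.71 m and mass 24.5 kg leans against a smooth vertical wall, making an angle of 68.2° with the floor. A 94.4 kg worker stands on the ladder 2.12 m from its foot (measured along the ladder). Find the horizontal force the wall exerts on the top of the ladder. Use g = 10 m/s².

Take moments about the foot of the ladder.
Ladder weight 24.5×10 = 245 N acts at 2.355 m along the ladder; its horizontal arm is 2.355·cos68.2° = 0.8746 m → τ = 214.3 N·m clockwise.
Worker: 94.4×10 = 944 N at 2.12 m → arm 0.7873 m → τ = 743.2 N·m clockwise.
Wall normal N acts horizontally at the top; its moment arm is the height L sinθ = 4.71·sin68.2° = 4.373 m, counterclockwise.
Balancing moments: N × 4.373 = 957.5, giving N = 219 N.

N_wall ≈ 219 N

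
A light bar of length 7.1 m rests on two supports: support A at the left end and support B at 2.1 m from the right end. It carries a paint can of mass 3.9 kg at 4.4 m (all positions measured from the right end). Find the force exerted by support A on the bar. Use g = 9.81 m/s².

R_A ≈ 17.6 N

Sum moments about support B (its reaction then has zero moment arm).
Paint can: 3.9 × 9.81 = 38.26 N down at 4.4 m → arm 2.3 m, τ = 38.26 × 2.3 = 88 N·m counterclockwise.
Net load moment about support B = 88 N·m counterclockwise.
Reaction R at support A is upward at 7.1 m, arm 5 m → moment R × 5 clockwise.
Balancing moments: R × 5 = 88, giving R = 17.6 N.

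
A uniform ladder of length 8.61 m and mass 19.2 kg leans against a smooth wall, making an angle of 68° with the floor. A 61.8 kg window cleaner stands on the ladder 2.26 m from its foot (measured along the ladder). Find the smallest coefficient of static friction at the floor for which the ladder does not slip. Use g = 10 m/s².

About the foot of the ladder:
Ladder weight 19.2×10 = 192 N acts at 4.305 m along the ladder; its horizontal arm is 4.305·cos68° = 1.613 m → τ = 309.7 N·m clockwise.
Window cleaner: 61.8×10 = 618 N at 2.26 m → arm 0.8466 m → τ = 523.2 N·m clockwise.
Wall normal N acts horizontally at the top; its moment arm is the height L sinθ = 8.61·sin68° = 7.983 m, counterclockwise.
Στ = 0 ⇒ N × 7.983 = 832.9 ⇒ N = 104.3 N.
ΣFx = 0 ⇒ f = N_wall = 104.3 N. ΣFy = 0 ⇒ N_floor = 810 N.
μ_min = f / N_floor = 104.3 / 810 = 0.129.

μ_min ≈ 0.129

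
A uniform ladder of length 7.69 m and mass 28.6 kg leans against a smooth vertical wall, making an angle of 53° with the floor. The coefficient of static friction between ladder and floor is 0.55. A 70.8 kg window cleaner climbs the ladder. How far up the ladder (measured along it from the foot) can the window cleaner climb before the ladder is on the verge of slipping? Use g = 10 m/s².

d ≈ 6.33 m

Choose the foot of the ladder as the axis so the floor normal and friction both act there and drop out.
Ladder weight 28.6×10 = 286 N acts at 3.845 m along the ladder; its horizontal arm is 3.845·cos53° = 2.314 m → τ = 661.8 N·m clockwise.
Window cleaner weight 70.8×10 = 708 N at distance d → arm d·cos53° → τ = 708·d·0.6018 clockwise.
Wall normal N at the top has arm L sinθ = 6.142 m counterclockwise, so Στ = 0 gives N·6.142 = 661.8 + 426.1·d.
ΣFy = 0 ⇒ N_floor = 994 N, so the maximum friction is μ_s·N_floor = 0.55×994 = 546.7 N. ΣFx = 0 ⇒ N_wall = f, so at the slipping point N = 546.7 N.
Substituting: 546.7×6.142 = 661.8 + 426.1·d ⇒ d = (3358 − 661.8) / 426.1 = 6.33 m.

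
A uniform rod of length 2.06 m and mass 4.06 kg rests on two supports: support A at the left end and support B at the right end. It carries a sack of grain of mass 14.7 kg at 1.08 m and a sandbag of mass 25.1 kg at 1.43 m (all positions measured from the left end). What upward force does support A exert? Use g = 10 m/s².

R_A ≈ 167 N

Taking torques about support B:
Beam weight: 4.06 × 10 = 40.6 N down at 1.03 m → arm 1.03 m, τ = 40.6 × 1.03 = 41.82 N·m counterclockwise.
Sack of grain: 14.7 × 10 = 147 N down at 1.08 m → arm 0.98 m, τ = 147 × 0.98 = 144.1 N·m counterclockwise.
Sandbag: 25.1 × 10 = 251 N down at 1.43 m → arm 0.63 m, τ = 251 × 0.63 = 158.1 N·m counterclockwise.
Net load moment about support B = 344 N·m counterclockwise.
Reaction R at support A is upward at 0 m, arm 2.06 m → moment R × 2.06 clockwise.
Setting net torque to zero: R × 2.06 = 344 → R = 167 N.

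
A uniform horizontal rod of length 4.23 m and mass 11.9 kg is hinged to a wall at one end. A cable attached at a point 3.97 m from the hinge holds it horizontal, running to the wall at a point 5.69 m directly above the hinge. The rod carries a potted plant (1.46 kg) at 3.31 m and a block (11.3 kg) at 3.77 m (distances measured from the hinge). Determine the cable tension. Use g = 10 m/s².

About the hinge:
Beam weight: 11.9 × 10 = 119 N down at 2.115 m → arm 2.115 m, τ = 119 × 2.115 = 251.7 N·m clockwise.
Potted plant: 1.46 × 10 = 14.6 N down at 3.31 m → arm 3.31 m, τ = 14.6 × 3.31 = 48.33 N·m clockwise.
Block: 11.3 × 10 = 113 N down at 3.77 m → arm 3.77 m, τ = 113 × 3.77 = 426 N·m clockwise.
Total clockwise load moment = 726 N·m.
The cable tension T acts at 3.97 m; only its component perpendicular to the rod, T sinθ, produces torque. sinθ = h/√(h²+d²) = 5.69/√(5.69²+3.97²) = 0.8201.
For rotational equilibrium, T × 3.97 × 0.8201 = 726, so T = 726 / 3.256 = 223 N.

T ≈ 223 N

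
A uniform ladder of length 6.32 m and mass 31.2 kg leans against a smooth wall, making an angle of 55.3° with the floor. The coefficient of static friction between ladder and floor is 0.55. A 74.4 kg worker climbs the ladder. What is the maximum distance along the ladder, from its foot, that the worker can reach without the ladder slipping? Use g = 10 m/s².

d ≈ 5.8 m

Take moments about the foot of the ladder.
Ladder weight 31.2×10 = 312 N acts at 3.16 m along the ladder; its horizontal arm is 3.16·cos55.3° = 1.799 m → τ = 561.3 N·m clockwise.
Worker weight 74.4×10 = 744 N at distance d → arm d·cos55.3° → τ = 744·d·0.5693 clockwise.
Wall normal N at the top has arm L sinθ = 5.196 m counterclockwise, so Στ = 0 gives N·5.196 = 561.3 + 423.6·d.
ΣFy = 0 ⇒ N_floor = 1056 N, so the maximum friction is μ_s·N_floor = 0.55×1056 = 580.8 N. ΣFx = 0 ⇒ N_wall = f, so at the slipping point N = 580.8 N.
Substituting: 580.8×5.196 = 561.3 + 423.6·d ⇒ d = (3018 − 561.3) / 423.6 = 5.8 m.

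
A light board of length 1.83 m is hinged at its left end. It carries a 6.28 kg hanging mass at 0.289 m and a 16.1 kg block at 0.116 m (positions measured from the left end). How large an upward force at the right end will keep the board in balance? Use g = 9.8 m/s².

Sum moments about the left end (the unknown pivot reaction has zero arm there).
Hanging mass: 6.28 × 9.8 = 61.54 N down at 0.289 m → arm 0.289 m, τ = 61.54 × 0.289 = 17.79 N·m clockwise.
Block: 16.1 × 9.8 = 157.8 N down at 0.116 m → arm 0.116 m, τ = 157.8 × 0.116 = 18.3 N·m clockwise.
Net moment of the loads = 36.09 N·m clockwise.
The upward force F acts at the right end, arm 1.83 m, giving F × 1.83 counterclockwise.
Στ = 0 ⇒ F × 1.83 = 36.09 ⇒ F = 36.09 / 1.83 = 19.7 N.

F ≈ 19.7 N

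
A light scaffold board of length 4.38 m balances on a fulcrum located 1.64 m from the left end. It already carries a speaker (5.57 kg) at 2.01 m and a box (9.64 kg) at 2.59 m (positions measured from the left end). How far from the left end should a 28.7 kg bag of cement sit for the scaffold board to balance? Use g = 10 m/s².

Sum moments about the fulcrum (at 1.64 m from the left end) (the support reaction has zero arm there).
Speaker: 5.57 × 10 = 55.7 N down at 2.01 m → arm 0.37 m, τ = 55.7 × 0.37 = 20.61 N·m clockwise.
Box: 9.64 × 10 = 96.4 N down at 2.59 m → arm 0.95 m, τ = 96.4 × 0.95 = 91.58 N·m clockwise.
Net moment of existing loads = 112.2 N·m clockwise.
The bag of cement weighs 28.7 × 10 = 287 N and must supply an equal counterclockwise moment, so its lever arm about the fulcrum is 112.2 / 287 = 0.391 m.
That puts it at 1.64 − 0.391 = 1.25 m from the left end.

x ≈ 1.25 m from the left end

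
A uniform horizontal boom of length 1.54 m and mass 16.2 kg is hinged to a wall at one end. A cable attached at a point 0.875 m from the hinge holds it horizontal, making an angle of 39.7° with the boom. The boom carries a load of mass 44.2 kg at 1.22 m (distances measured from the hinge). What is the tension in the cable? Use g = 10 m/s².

Take moments about the hinge.
Beam weight: 16.2 × 10 = 162 N down at 0.77 m → arm 0.77 m, τ = 162 × 0.77 = 124.7 N·m clockwise.
Load: 44.2 × 10 = 442 N down at 1.22 m → arm 1.22 m, τ = 442 × 1.22 = 539.2 N·m clockwise.
Total clockwise load moment = 663.9 N·m.
The cable tension T acts at 0.875 m; only its component perpendicular to the boom, T sinθ, produces torque. sin 39.7° = 0.6388.
Setting net torque to zero: T × 0.875 × 0.6388 = 663.9 → T = 663.9 / 0.559 = 1190 N.

T ≈ 1190 N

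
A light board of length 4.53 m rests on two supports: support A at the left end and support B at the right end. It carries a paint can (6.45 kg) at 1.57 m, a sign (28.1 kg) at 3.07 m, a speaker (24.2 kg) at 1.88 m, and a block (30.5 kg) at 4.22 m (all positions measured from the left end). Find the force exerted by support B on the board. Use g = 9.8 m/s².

R_B ≈ 585 N

Taking torques about support A:
Paint can: 6.45 × 9.8 = 63.21 N down at 1.57 m → arm 1.57 m, τ = 63.21 × 1.57 = 99.24 N·m clockwise.
Sign: 28.1 × 9.8 = 275.4 N down at 3.07 m → arm 3.07 m, τ = 275.4 × 3.07 = 845.5 N·m clockwise.
Speaker: 24.2 × 9.8 = 237.2 N down at 1.88 m → arm 1.88 m, τ = 237.2 × 1.88 = 445.9 N·m clockwise.
Block: 30.5 × 9.8 = 298.9 N down at 4.22 m → arm 4.22 m, τ = 298.9 × 4.22 = 1261 N·m clockwise.
Net load moment about support A = 2652 N·m clockwise.
Reaction R at support B is upward at 4.53 m, arm 4.53 m → moment R × 4.53 counterclockwise.
Balancing moments: R × 4.53 = 2652, giving R = 585 N.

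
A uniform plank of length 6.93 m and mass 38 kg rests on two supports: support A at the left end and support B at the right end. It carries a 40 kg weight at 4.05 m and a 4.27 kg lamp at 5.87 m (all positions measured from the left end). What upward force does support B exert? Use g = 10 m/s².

Take moments about support A.
Beam weight: 38 × 10 = 380 N down at 3.465 m → arm 3.465 m, τ = 380 × 3.465 = 1317 N·m clockwise.
Weight: 40 × 10 = 400 N down at 4.05 m → arm 4.05 m, τ = 400 × 4.05 = 1620 N·m clockwise.
Lamp: 4.27 × 10 = 42.7 N down at 5.87 m → arm 5.87 m, τ = 42.7 × 5.87 = 250.6 N·m clockwise.
Net load moment about support A = 3188 N·m clockwise.
Reaction R at support B is upward at 6.93 m, arm 6.93 m → moment R × 6.93 counterclockwise.
Setting net torque to zero: R × 6.93 = 3188 → R = 460 N.

R_B ≈ 460 N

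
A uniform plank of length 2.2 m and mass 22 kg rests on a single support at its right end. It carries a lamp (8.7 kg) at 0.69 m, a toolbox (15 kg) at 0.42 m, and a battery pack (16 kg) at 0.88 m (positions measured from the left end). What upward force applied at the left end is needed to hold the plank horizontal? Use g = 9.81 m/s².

Choose the right end as the axis so the unknown pivot reaction has zero arm there.
Beam weight: 22 × 9.81 = 215.8 N down at 1.1 m → arm 1.1 m, τ = 215.8 × 1.1 = 237.4 N·m counterclockwise.
Lamp: 8.7 × 9.81 = 85.35 N down at 0.69 m → arm 1.51 m, τ = 85.35 × 1.51 = 128.9 N·m counterclockwise.
Toolbox: 15 × 9.81 = 147.2 N down at 0.42 m → arm 1.78 m, τ = 147.2 × 1.78 = 262 N·m counterclockwise.
Battery pack: 16 × 9.81 = 157 N down at 0.88 m → arm 1.32 m, τ = 157 × 1.32 = 207.2 N·m counterclockwise.
Net moment of the loads = 835.5 N·m counterclockwise.
The upward force F acts at the left end, arm 2.2 m, giving F × 2.2 clockwise.
For rotational equilibrium, F × 2.2 = 835.5, so F = 835.5 / 2.2 = 380 N.

F ≈ 380 N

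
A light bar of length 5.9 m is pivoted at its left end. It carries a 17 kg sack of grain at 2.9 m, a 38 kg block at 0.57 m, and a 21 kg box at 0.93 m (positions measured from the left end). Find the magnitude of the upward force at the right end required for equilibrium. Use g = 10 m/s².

F ≈ 153 N

Taking torques about the left end:
Sack of grain: 17 × 10 = 170 N down at 2.9 m → arm 2.9 m, τ = 170 × 2.9 = 493 N·m clockwise.
Block: 38 × 10 = 380 N down at 0.57 m → arm 0.57 m, τ = 380 × 0.57 = 216.6 N·m clockwise.
Box: 21 × 10 = 210 N down at 0.93 m → arm 0.93 m, τ = 210 × 0.93 = 195.3 N·m clockwise.
Net moment of the loads = 904.9 N·m clockwise.
The upward force F acts at the right end, arm 5.9 m, giving F × 5.9 counterclockwise.
Στ = 0 ⇒ F × 5.9 = 904.9 ⇒ F = 904.9 / 5.9 = 153 N.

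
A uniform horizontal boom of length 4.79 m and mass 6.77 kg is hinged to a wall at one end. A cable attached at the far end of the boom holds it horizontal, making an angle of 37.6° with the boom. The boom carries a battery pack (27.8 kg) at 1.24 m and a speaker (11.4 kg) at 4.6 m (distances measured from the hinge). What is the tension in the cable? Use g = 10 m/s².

About the hinge:
Beam weight: 6.77 × 10 = 67.7 N down at 2.395 m → arm 2.395 m, τ = 67.7 × 2.395 = 162.1 N·m clockwise.
Battery pack: 27.8 × 10 = 278 N down at 1.24 m → arm 1.24 m, τ = 278 × 1.24 = 344.7 N·m clockwise.
Speaker: 11.4 × 10 = 114 N down at 4.6 m → arm 4.6 m, τ = 114 × 4.6 = 524.4 N·m clockwise.
Total clockwise load moment = 1031 N·m.
The cable tension T acts at 4.79 m; only its component perpendicular to the boom, T sinθ, produces torque. sin 37.6° = 0.6101.
Balancing moments: T × 4.79 × 0.6101 = 1031, giving T = 1031 / 2.922 = 353 N.

T ≈ 353 N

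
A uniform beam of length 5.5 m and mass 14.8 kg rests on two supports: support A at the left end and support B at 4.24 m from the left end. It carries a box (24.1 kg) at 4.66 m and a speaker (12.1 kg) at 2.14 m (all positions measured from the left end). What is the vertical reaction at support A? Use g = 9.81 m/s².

R_A ≈ 86.4 N

Sum moments about support B (its reaction then has zero moment arm).
Beam weight: 14.8 × 9.81 = 145.2 N down at 2.75 m → arm 1.49 m, τ = 145.2 × 1.49 = 216.3 N·m counterclockwise.
Box: 24.1 × 9.81 = 236.4 N down at 4.66 m → arm 0.42 m, τ = 236.4 × 0.42 = 99.29 N·m clockwise.
Speaker: 12.1 × 9.81 = 118.7 N down at 2.14 m → arm 2.1 m, τ = 118.7 × 2.1 = 249.3 N·m counterclockwise.
Net load moment about support B = 366.3 N·m counterclockwise.
Reaction R at support A is upward at 0 m, arm 4.24 m → moment R × 4.24 clockwise.
Balancing moments: R × 4.24 = 366.3, giving R = 86.4 N.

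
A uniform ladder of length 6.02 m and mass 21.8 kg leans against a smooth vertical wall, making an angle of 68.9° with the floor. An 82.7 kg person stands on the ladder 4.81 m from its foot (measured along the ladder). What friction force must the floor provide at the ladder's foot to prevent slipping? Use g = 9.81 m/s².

f ≈ 291 N

Sum moments about the foot of the ladder (the floor normal and friction both act there and drop out).
Ladder weight 21.8×9.81 = 213.9 N acts at 3.01 m along the ladder; its horizontal arm is 3.01·cos68.9° = 1.084 m → τ = 231.9 N·m clockwise.
Person: 82.7×9.81 = 811.3 N at 4.81 m → arm 1.732 m → τ = 1405 N·m clockwise.
Wall normal N acts horizontally at the top; its moment arm is the height L sinθ = 6.02·sin68.9° = 5.616 m, counterclockwise.
Στ = 0 ⇒ N × 5.616 = 1637 ⇒ N = 291 N.
ΣFx = 0: friction at the foot balances the wall's push, so f = N_wall = 291 N.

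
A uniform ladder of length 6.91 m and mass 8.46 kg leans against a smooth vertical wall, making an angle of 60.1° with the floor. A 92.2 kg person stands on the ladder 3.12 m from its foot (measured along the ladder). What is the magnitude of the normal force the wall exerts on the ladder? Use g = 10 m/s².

N_wall ≈ 264 N

Choose the foot of the ladder as the axis so the floor normal and friction both act there and drop out.
Ladder weight 8.46×10 = 84.6 N acts at 3.455 m along the ladder; its horizontal arm is 3.455·cos60.1° = 1.722 m → τ = 145.7 N·m clockwise.
Person: 92.2×10 = 922 N at 3.12 m → arm 1.555 m → τ = 1434 N·m clockwise.
Wall normal N acts horizontally at the top; its moment arm is the height L sinθ = 6.91·sin60.1° = 5.99 m, counterclockwise.
Balancing moments: N × 5.99 = 1580, giving N = 264 N.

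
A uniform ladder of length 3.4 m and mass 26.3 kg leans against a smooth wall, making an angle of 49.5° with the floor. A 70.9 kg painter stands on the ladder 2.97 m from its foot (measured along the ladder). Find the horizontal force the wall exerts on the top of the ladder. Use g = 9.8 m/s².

N_wall ≈ 628 N

Taking torques about the foot of the ladder:
Ladder weight 26.3×9.8 = 257.7 N acts at 1.7 m along the ladder; its horizontal arm is 1.7·cos49.5° = 1.104 m → τ = 284.5 N·m clockwise.
Painter: 70.9×9.8 = 694.8 N at 2.97 m → arm 1.929 m → τ = 1340 N·m clockwise.
Wall normal N acts horizontally at the top; its moment arm is the height L sinθ = 3.4·sin49.5° = 2.585 m, counterclockwise.
Balancing moments: N × 2.585 = 1624, giving N = 628 N.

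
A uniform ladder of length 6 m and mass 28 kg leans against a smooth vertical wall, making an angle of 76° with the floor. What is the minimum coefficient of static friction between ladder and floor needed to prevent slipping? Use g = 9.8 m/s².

Taking torques about the foot of the ladder:
Ladder weight 28×9.8 = 274.4 N acts at 3 m along the ladder; its horizontal arm is 3·cos76° = 0.7258 m → τ = 199.2 N·m clockwise.
Wall normal N acts horizontally at the top; its moment arm is the height L sinθ = 6·sin76° = 5.822 m, counterclockwise.
Balancing moments: N × 5.822 = 199.2, giving N = 34.22 N.
ΣFx = 0 ⇒ f = N_wall = 34.22 N. ΣFy = 0 ⇒ N_floor = 274.4 N.
μ_min = f / N_floor = 34.22 / 274.4 = 0.125.

μ_min ≈ 0.125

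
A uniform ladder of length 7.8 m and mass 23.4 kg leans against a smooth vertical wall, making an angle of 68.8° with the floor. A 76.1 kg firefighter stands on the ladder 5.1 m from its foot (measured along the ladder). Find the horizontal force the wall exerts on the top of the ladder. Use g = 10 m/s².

N_wall ≈ 238 N

Take moments about the foot of the ladder.
Ladder weight 23.4×10 = 234 N acts at 3.9 m along the ladder; its horizontal arm is 3.9·cos68.8° = 1.41 m → τ = 329.9 N·m clockwise.
Firefighter: 76.1×10 = 761 N at 5.1 m → arm 1.844 m → τ = 1403 N·m clockwise.
Wall normal N acts horizontally at the top; its moment arm is the height L sinθ = 7.8·sin68.8° = 7.272 m, counterclockwise.
For rotational equilibrium, N × 7.272 = 1733, so N = 238 N.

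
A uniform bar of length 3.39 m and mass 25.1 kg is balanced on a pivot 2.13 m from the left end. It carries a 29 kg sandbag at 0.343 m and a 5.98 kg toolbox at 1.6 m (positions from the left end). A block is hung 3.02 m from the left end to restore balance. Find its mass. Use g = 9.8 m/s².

About the pivot (at 2.13 m from the left end):
Beam weight: 25.1 × 9.8 = 246 N down at 1.695 m → arm 0.435 m, τ = 246 × 0.435 = 107 N·m counterclockwise.
Sandbag: 29 × 9.8 = 284.2 N down at 0.343 m → arm 1.787 m, τ = 284.2 × 1.787 = 507.9 N·m counterclockwise.
Toolbox: 5.98 × 9.8 = 58.6 N down at 1.6 m → arm 0.53 m, τ = 58.6 × 0.53 = 31.06 N·m counterclockwise.
Net moment of known loads = 646 N·m counterclockwise.
An unknown mass m at 3.02 m has arm 0.89 m; its moment is m·g·0.89 clockwise.
For rotational equilibrium, m × 9.8 × 0.89 = 646, so m = 646 / (9.8 × 0.89) = 74.1 kg.

m ≈ 74.1 kg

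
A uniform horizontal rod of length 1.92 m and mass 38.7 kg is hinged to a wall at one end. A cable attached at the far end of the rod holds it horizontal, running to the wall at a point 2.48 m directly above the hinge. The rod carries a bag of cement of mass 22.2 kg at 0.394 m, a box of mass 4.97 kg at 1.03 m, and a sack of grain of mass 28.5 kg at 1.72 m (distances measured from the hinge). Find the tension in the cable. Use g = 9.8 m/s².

T ≈ 646 N

Sum moments about the hinge (the unknown hinge reaction has zero arm there).
Beam weight: 38.7 × 9.8 = 379.3 N down at 0.96 m → arm 0.96 m, τ = 379.3 × 0.96 = 364.1 N·m clockwise.
Bag of cement: 22.2 × 9.8 = 217.6 N down at 0.394 m → arm 0.394 m, τ = 217.6 × 0.394 = 85.73 N·m clockwise.
Box: 4.97 × 9.8 = 48.71 N down at 1.03 m → arm 1.03 m, τ = 48.71 × 1.03 = 50.17 N·m clockwise.
Sack of grain: 28.5 × 9.8 = 279.3 N down at 1.72 m → arm 1.72 m, τ = 279.3 × 1.72 = 480.4 N·m clockwise.
Total clockwise load moment = 980.4 N·m.
The cable tension T acts at 1.92 m; only its component perpendicular to the rod, T sinθ, produces torque. sinθ = h/√(h²+d²) = 2.48/√(2.48²+1.92²) = 0.7907.
For rotational equilibrium, T × 1.92 × 0.7907 = 980.4, so T = 980.4 / 1.518 = 646 N.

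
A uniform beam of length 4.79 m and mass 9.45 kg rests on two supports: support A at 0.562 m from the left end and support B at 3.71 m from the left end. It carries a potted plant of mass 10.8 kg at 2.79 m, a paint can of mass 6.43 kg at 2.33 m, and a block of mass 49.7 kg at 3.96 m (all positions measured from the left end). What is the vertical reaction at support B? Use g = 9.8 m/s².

Sum moments about support A (its reaction then has zero moment arm).
Beam weight: 9.45 × 9.8 = 92.61 N down at 2.395 m → arm 1.833 m, τ = 92.61 × 1.833 = 169.8 N·m clockwise.
Potted plant: 10.8 × 9.8 = 105.8 N down at 2.79 m → arm 2.228 m, τ = 105.8 × 2.228 = 235.7 N·m clockwise.
Paint can: 6.43 × 9.8 = 63.01 N down at 2.33 m → arm 1.768 m, τ = 63.01 × 1.768 = 111.4 N·m clockwise.
Block: 49.7 × 9.8 = 487.1 N down at 3.96 m → arm 3.398 m, τ = 487.1 × 3.398 = 1655 N·m clockwise.
Net load moment about support A = 2172 N·m clockwise.
Reaction R at support B is upward at 3.71 m, arm 3.148 m → moment R × 3.148 counterclockwise.
For rotational equilibrium, R × 3.148 = 2172, so R = 690 N.

R_B ≈ 690 N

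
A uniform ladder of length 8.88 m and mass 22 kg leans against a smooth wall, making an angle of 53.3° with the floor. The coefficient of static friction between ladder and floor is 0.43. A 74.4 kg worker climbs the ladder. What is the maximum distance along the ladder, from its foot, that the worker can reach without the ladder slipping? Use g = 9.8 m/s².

Take moments about the foot of the ladder.
Ladder weight 22×9.8 = 215.6 N acts at 4.44 m along the ladder; its horizontal arm is 4.44·cos53.3° = 2.653 m → τ = 572 N·m clockwise.
Worker weight 74.4×9.8 = 729.1 N at distance d → arm d·cos53.3° → τ = 729.1·d·0.5976 clockwise.
Wall normal N at the top has arm L sinθ = 7.12 m counterclockwise, so Στ = 0 gives N·7.12 = 572 + 435.7·d.
ΣFy = 0 ⇒ N_floor = 944.7 N, so the maximum friction is μ_s·N_floor = 0.43×944.7 = 406.2 N. ΣFx = 0 ⇒ N_wall = f, so at the slipping point N = 406.2 N.
Substituting: 406.2×7.12 = 572 + 435.7·d ⇒ d = (2892 − 572) / 435.7 = 5.32 m.

d ≈ 5.32 m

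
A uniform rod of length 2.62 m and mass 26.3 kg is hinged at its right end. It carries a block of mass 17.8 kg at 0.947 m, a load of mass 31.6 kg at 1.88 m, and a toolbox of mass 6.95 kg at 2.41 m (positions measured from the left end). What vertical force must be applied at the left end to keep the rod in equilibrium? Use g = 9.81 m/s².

F ≈ 334 N

About the right end:
Beam weight: 26.3 × 9.81 = 258 N down at 1.31 m → arm 1.31 m, τ = 258 × 1.31 = 338 N·m counterclockwise.
Block: 17.8 × 9.81 = 174.6 N down at 0.947 m → arm 1.673 m, τ = 174.6 × 1.673 = 292.1 N·m counterclockwise.
Load: 31.6 × 9.81 = 310 N down at 1.88 m → arm 0.74 m, τ = 310 × 0.74 = 229.4 N·m counterclockwise.
Toolbox: 6.95 × 9.81 = 68.18 N down at 2.41 m → arm 0.21 m, τ = 68.18 × 0.21 = 14.32 N·m counterclockwise.
Net moment of the loads = 873.8 N·m counterclockwise.
The upward force F acts at the left end, arm 2.62 m, giving F × 2.62 clockwise.
Balancing moments: F × 2.62 = 873.8, giving F = 873.8 / 2.62 = 334 N.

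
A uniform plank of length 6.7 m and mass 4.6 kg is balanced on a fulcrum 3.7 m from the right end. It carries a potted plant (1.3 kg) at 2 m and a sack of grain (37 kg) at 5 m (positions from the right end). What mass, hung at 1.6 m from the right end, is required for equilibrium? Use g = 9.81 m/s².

Choose the fulcrum (at 3.7 m from the right end) as the axis so the support reaction has zero arm there.
Beam weight: 4.6 × 9.81 = 45.13 N down at 3.35 m → arm 0.35 m, τ = 45.13 × 0.35 = 15.8 N·m clockwise.
Potted plant: 1.3 × 9.81 = 12.75 N down at 2 m → arm 1.7 m, τ = 12.75 × 1.7 = 21.68 N·m clockwise.
Sack of grain: 37 × 9.81 = 363 N down at 5 m → arm 1.3 m, τ = 363 × 1.3 = 471.9 N·m counterclockwise.
Net moment of known loads = 434.4 N·m counterclockwise.
An unknown mass m at 1.6 m has arm 2.1 m; its moment is m·g·2.1 clockwise.
Balancing moments: m × 9.81 × 2.1 = 434.4, giving m = 434.4 / (9.81 × 2.1) = 21.1 kg.

m ≈ 21.1 kg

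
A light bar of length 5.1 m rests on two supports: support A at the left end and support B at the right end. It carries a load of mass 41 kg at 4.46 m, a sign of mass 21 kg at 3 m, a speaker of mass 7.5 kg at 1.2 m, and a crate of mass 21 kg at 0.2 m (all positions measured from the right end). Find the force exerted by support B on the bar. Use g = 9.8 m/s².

Choose support A as the axis so its reaction then has zero moment arm.
Load: 41 × 9.8 = 401.8 N down at 4.46 m → arm 0.64 m, τ = 401.8 × 0.64 = 257.2 N·m clockwise.
Sign: 21 × 9.8 = 205.8 N down at 3 m → arm 2.1 m, τ = 205.8 × 2.1 = 432.2 N·m clockwise.
Speaker: 7.5 × 9.8 = 73.5 N down at 1.2 m → arm 3.9 m, τ = 73.5 × 3.9 = 286.6 N·m clockwise.
Crate: 21 × 9.8 = 205.8 N down at 0.2 m → arm 4.9 m, τ = 205.8 × 4.9 = 1008 N·m clockwise.
Net load moment about support A = 1984 N·m clockwise.
Reaction R at support B is upward at 0 m, arm 5.1 m → moment R × 5.1 counterclockwise.
Setting net torque to zero: R × 5.1 = 1984 → R = 389 N.

R_B ≈ 389 N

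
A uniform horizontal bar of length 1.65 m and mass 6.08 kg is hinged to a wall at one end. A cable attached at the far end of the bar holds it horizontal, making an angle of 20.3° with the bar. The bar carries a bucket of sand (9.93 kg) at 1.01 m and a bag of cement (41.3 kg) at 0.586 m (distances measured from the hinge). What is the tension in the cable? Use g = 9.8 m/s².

T ≈ 672 N

Choose the hinge as the axis so the unknown hinge reaction has zero arm there.
Beam weight: 6.08 × 9.8 = 59.58 N down at 0.825 m → arm 0.825 m, τ = 59.58 × 0.825 = 49.15 N·m clockwise.
Bucket of sand: 9.93 × 9.8 = 97.31 N down at 1.01 m → arm 1.01 m, τ = 97.31 × 1.01 = 98.28 N·m clockwise.
Bag of cement: 41.3 × 9.8 = 404.7 N down at 0.586 m → arm 0.586 m, τ = 404.7 × 0.586 = 237.2 N·m clockwise.
Total clockwise load moment = 384.6 N·m.
The cable tension T acts at 1.65 m; only its component perpendicular to the bar, T sinθ, produces torque. sin 20.3° = 0.3469.
Στ = 0 ⇒ T × 1.65 × 0.3469 = 384.6 ⇒ T = 384.6 / 0.5724 = 672 N.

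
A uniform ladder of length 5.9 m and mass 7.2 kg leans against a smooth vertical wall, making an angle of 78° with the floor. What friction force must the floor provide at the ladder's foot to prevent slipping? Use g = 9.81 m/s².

f ≈ 7.51 N

Taking torques about the foot of the ladder:
Ladder weight 7.2×9.81 = 70.63 N acts at 2.95 m along the ladder; its horizontal arm is 2.95·cos78° = 0.6133 m → τ = 43.32 N·m clockwise.
Wall normal N acts horizontally at the top; its moment arm is the height L sinθ = 5.9·sin78° = 5.771 m, counterclockwise.
Setting net torque to zero: N × 5.771 = 43.32 → N = 7.51 N.
ΣFx = 0: friction at the foot balances the wall's push, so f = N_wall = 7.51 N.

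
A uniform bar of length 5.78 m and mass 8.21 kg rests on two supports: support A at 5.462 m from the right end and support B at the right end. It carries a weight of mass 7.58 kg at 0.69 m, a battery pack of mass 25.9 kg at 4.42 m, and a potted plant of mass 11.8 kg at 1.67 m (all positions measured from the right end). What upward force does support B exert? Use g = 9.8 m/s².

R_B ≈ 231 N

About support A:
Beam weight: 8.21 × 9.8 = 80.46 N down at 2.89 m → arm 2.572 m, τ = 80.46 × 2.572 = 206.9 N·m clockwise.
Weight: 7.58 × 9.8 = 74.28 N down at 0.69 m → arm 4.772 m, τ = 74.28 × 4.772 = 354.5 N·m clockwise.
Battery pack: 25.9 × 9.8 = 253.8 N down at 4.42 m → arm 1.042 m, τ = 253.8 × 1.042 = 264.5 N·m clockwise.
Potted plant: 11.8 × 9.8 = 115.6 N down at 1.67 m → arm 3.792 m, τ = 115.6 × 3.792 = 438.4 N·m clockwise.
Net load moment about support A = 1264 N·m clockwise.
Reaction R at support B is upward at 0 m, arm 5.462 m → moment R × 5.462 counterclockwise.
Setting net torque to zero: R × 5.462 = 1264 → R = 231 N.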